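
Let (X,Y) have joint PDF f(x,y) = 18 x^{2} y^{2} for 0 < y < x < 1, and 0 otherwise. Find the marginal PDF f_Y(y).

f_Y(y) = ∫_y^1 18 x^{2} y^{2} dx = 6 y^{2} \left(1 - y^{3}\right)
for 0 < y < 1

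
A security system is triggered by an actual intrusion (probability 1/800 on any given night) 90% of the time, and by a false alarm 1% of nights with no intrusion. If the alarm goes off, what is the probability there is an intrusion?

Let D = the rare event, + = positive/flagged.
P(D) = 1/800
P(+|D) = 90/100 = 9/10
P(+|D') = 1/100
P(+) = P(+|D)P(D) + P(+|D')P(D')
     = \frac{9}{10} × \frac{1}{800} + \frac{1}{100} × \frac{799}{800}
     = \frac{889}{80000}
P(D|+) = P(+|D)P(D)/P(+) = \frac{90}{889}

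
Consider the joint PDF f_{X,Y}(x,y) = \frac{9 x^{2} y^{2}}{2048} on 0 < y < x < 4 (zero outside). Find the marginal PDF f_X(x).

f_X(x) = ∫_0^x \frac{9 x^{2} y^{2}}{2048} dy = \frac{3 x^{5}}{2048}
for 0 < x < 4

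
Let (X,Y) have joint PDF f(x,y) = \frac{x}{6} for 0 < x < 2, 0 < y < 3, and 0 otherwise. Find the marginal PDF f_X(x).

f_X(x) = ∫_0^3 f(x,y) dy
= ∫_0^3 \frac{x}{6} dy
= \frac{x}{2} for 0 < x < 2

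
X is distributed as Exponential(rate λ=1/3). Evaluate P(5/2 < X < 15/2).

P(5/2 < X < 15/2) = ∫_{5/2}^{15/2} f(x) dx
where f(x) = \frac{e^{- \frac{x}{3}}}{3}
= - \frac{1}{e^{\frac{5}{2}}} + e^{- \frac{5}{6}}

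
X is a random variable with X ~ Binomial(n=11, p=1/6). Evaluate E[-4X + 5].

For X ~ Binomial(n=11, p=1/6):
E[X] = \frac{11}{6}
E[-4X + 5] = -4 × E[X] + 5 = - \frac{7}{3}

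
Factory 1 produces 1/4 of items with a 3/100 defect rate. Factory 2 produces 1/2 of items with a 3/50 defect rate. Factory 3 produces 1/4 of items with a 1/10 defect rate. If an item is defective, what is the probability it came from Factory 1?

Using Bayes' theorem:
P(F1) = 1/4, P(D|F1) = 3/100
P(F2) = 1/2, P(D|F2) = 3/50
P(F3) = 1/4, P(D|F3) = 1/10
P(D) = P(D|F1)P(F1) + P(D|F2)P(F2) + P(D|F3)P(F3)
     = \frac{1}{16}
P(F1|D) = P(D|F1)P(F1) / P(D)
= \frac{3}{25}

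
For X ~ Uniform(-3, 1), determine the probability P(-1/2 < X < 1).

P(-1/2 < X < 1) = ∫_{-1/2}^{1} f(x) dx
where f(x) = \frac{1}{4}
= \frac{3}{8}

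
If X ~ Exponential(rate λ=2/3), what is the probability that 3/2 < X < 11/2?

P(3/2 < X < 11/2) = ∫_{3/2}^{11/2} f(x) dx
where f(x) = \frac{2 e^{- \frac{2 x}{3}}}{3}
= - \frac{1}{e^{\frac{11}{3}}} + e^{-1}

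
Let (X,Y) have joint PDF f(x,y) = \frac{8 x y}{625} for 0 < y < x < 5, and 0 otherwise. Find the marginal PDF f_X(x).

f_X(x) = ∫_0^x \frac{8 x y}{625} dy = \frac{4 x^{3}}{625}
for 0 < x < 5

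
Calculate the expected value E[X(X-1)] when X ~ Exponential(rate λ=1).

E[X(X-1)] = E[X² - X] = E[X²] - E[X]
E[X] = 1
E[X²] = Var(X) + (E[X])² = 1 + (1)² = 2
E[X(X-1)] = 2 - 1 = 1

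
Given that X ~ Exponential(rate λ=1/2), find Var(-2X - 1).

For X ~ Exponential(rate λ=1/2):
Var(X) = 4
Var(-2X - 1) = (-2)² × Var(X) = 4 × 4 = 16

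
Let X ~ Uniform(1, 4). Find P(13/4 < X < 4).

P(13/4 < X < 4) = ∫_{13/4}^{4} f(x) dx
where f(x) = \frac{1}{3}
= \frac{1}{4}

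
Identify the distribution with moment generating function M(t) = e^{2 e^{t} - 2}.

The MGF M(t) = e^{2 e^{t} - 2} is the standard form for the Poisson distribution.
Comparing with the known MGF formula identifies: Poisson(λ=2)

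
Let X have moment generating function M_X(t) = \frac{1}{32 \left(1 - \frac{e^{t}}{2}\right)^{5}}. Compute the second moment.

To find E[X^2], compute M^(2)(0):
M^(1)(t) = \frac{5 e^{t}}{64 \left(1 - \frac{e^{t}}{2}\right)^{6}}
M^(2)(t) = \frac{5 e^{t}}{64 \left(1 - \frac{e^{t}}{2}\right)^{6}} + \frac{15 e^{2 t}}{64 \left(1 - \frac{e^{t}}{2}\right)^{7}}
M^(2)(0) = 35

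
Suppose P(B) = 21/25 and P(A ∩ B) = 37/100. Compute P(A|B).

P(A|B) = P(A ∩ B) / P(B)
= (37/100) / (21/25)
= 37/84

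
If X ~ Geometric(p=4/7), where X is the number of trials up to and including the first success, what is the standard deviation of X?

For X ~ Geometric(p=4/7), where X is the number of trials up to and including the first success:
Var(X) = \frac{21}{16}
SD(X) = √(Var(X)) = √(\frac{21}{16}) = \frac{\sqrt{21}}{4}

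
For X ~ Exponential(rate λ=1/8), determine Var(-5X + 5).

For X ~ Exponential(rate λ=1/8):
Var(X) = 64
Var(-5X + 5) = (-5)² × Var(X) = 25 × 64 = 1600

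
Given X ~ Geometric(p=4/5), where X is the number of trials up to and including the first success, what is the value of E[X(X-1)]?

E[X(X-1)] = E[X² - X] = E[X²] - E[X]
E[X] = \frac{5}{4}
E[X²] = Var(X) + (E[X])² = \frac{5}{16} + (\frac{5}{4})² = \frac{15}{8}
E[X(X-1)] = \frac{15}{8} - \frac{5}{4} = \frac{5}{8}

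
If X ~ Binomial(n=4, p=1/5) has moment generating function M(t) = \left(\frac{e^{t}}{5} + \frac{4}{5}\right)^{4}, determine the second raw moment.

To find E[X^2], compute M^(2)(0):
M^(1)(t) = \frac{4 \left(\frac{e^{t}}{5} + \frac{4}{5}\right)^{3} e^{t}}{5}
M^(2)(t) = \frac{4 \left(\frac{e^{t}}{5} + \frac{4}{5}\right)^{3} e^{t}}{5} + \frac{12 \left(\frac{e^{t}}{5} + \frac{4}{5}\right)^{2} e^{2 t}}{25}
M^(2)(0) = \frac{32}{25}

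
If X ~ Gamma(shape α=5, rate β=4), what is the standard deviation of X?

For X ~ Gamma(shape α=5, rate β=4):
Var(X) = \frac{5}{16}
SD(X) = √(Var(X)) = √(\frac{5}{16}) = \frac{\sqrt{5}}{4}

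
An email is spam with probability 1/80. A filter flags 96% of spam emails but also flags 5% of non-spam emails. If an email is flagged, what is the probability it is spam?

Let D = the rare event, + = positive/flagged.
P(D) = 1/80
P(+|D) = 96/100 = 24/25
P(+|D') = 5/100 = 1/20
P(+) = P(+|D)P(D) + P(+|D')P(D')
     = \frac{24}{25} × \frac{1}{80} + \frac{1}{20} × \frac{79}{80}
     = \frac{491}{8000}
P(D|+) = P(+|D)P(D)/P(+) = \frac{96}{491}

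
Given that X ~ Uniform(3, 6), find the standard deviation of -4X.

For X ~ Uniform(3, 6):
Var(X) = \frac{3}{4}
SD(X) = √(Var(X)) = √(\frac{3}{4}) = \frac{\sqrt{3}}{2}
SD(-4X) = |-4| × SD(X) = 4 × \frac{\sqrt{3}}{2} = 2 \sqrt{3}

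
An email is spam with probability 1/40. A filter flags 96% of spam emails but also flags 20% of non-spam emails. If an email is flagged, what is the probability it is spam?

Let D = the rare event, + = positive/flagged.
P(D) = 1/40
P(+|D) = 96/100 = 24/25
P(+|D') = 20/100 = 1/5
P(+) = P(+|D)P(D) + P(+|D')P(D')
     = \frac{24}{25} × \frac{1}{40} + \frac{1}{5} × \frac{39}{40}
     = \frac{219}{1000}
P(D|+) = P(+|D)P(D)/P(+) = \frac{8}{73}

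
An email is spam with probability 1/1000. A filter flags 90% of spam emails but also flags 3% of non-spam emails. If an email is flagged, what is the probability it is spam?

Let D = the rare event, + = positive/flagged.
P(D) = 1/1000
P(+|D) = 90/100 = 9/10
P(+|D') = 3/100
P(+) = P(+|D)P(D) + P(+|D')P(D')
     = \frac{9}{10} × \frac{1}{1000} + \frac{3}{100} × \frac{999}{1000}
     = \frac{3087}{100000}
P(D|+) = P(+|D)P(D)/P(+) = \frac{10}{343}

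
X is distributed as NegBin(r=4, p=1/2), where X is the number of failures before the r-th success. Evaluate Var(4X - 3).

For X ~ NegBin(r=4, p=1/2), where X is the number of failures before the r-th success:
Var(X) = 8
Var(4X - 3) = (4)² × Var(X) = 16 × 8 = 128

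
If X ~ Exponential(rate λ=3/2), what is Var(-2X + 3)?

For X ~ Exponential(rate λ=3/2):
Var(X) = \frac{4}{9}
Var(-2X + 3) = (-2)² × Var(X) = 4 × \frac{4}{9} = \frac{16}{9}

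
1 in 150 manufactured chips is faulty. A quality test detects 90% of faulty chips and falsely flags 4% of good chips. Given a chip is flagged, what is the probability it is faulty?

Let D = the rare event, + = positive/flagged.
P(D) = 1/150
P(+|D) = 90/100 = 9/10
P(+|D') = 4/100 = 1/25
P(+) = P(+|D)P(D) + P(+|D')P(D')
     = \frac{9}{10} × \frac{1}{150} + \frac{1}{25} × \frac{149}{150}
     = \frac{343}{7500}
P(D|+) = P(+|D)P(D)/P(+) = \frac{45}{343}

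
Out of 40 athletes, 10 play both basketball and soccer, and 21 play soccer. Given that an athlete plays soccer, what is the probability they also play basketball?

P(A ∩ B) = 10/40 = 1/4
P(B) = 21/40
P(A|B) = P(A ∩ B) / P(B) = (1/4) / (21/40) = 10/21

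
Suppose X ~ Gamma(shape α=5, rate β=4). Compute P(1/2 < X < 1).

P(1/2 < X < 1) = ∫_{1/2}^{1} f(x) dx
where f(x) = \frac{128 x^{4} e^{- 4 x}}{3}
= \frac{-103 + 21 e^{2}}{3 e^{4}}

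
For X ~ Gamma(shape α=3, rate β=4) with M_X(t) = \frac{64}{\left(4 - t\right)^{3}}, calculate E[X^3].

To find E[X^3], compute M^(3)(0):
M^(1)(t) = \frac{192}{\left(4 - t\right)^{4}}
M^(2)(t) = \frac{768}{\left(4 - t\right)^{5}}
M^(3)(t) = \frac{3840}{\left(4 - t\right)^{6}}
M^(3)(0) = \frac{15}{16}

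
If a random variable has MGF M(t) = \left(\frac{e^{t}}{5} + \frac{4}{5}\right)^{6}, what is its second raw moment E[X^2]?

To find E[X^2], compute M^(2)(0):
M^(1)(t) = \frac{6 \left(\frac{e^{t}}{5} + \frac{4}{5}\right)^{5} e^{t}}{5}
M^(2)(t) = \frac{6 \left(\frac{e^{t}}{5} + \frac{4}{5}\right)^{5} e^{t}}{5} + \frac{6 \left(\frac{e^{t}}{5} + \frac{4}{5}\right)^{4} e^{2 t}}{5}
M^(2)(0) = \frac{12}{5}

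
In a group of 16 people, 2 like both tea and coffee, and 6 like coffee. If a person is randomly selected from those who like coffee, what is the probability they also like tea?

P(A ∩ B) = 2/16 = 1/8
P(B) = 6/16 = 3/8
P(A|B) = P(A ∩ B) / P(B) = (1/8) / (3/8) = 1/3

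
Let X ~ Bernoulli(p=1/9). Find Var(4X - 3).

For X ~ Bernoulli(p=1/9):
Var(X) = \frac{8}{81}
Var(4X - 3) = (4)² × Var(X) = 16 × \frac{8}{81} = \frac{128}{81}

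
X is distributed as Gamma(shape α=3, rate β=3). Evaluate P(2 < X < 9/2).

P(2 < X < 9/2) = ∫_{2}^{9/2} f(x) dx
where f(x) = \frac{27 x^{2} e^{- 3 x}}{2}
= - \frac{845}{8 e^{\frac{27}{2}}} + \frac{25}{e^{6}}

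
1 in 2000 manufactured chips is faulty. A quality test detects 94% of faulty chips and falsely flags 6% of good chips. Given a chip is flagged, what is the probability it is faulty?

Let D = the rare event, + = positive/flagged.
P(D) = 1/2000
P(+|D) = 94/100 = 47/50
P(+|D') = 6/100 = 3/50
P(+) = P(+|D)P(D) + P(+|D')P(D')
     = \frac{47}{50} × \frac{1}{2000} + \frac{3}{50} × \frac{1999}{2000}
     = \frac{1511}{25000}
P(D|+) = P(+|D)P(D)/P(+) = \frac{47}{6044}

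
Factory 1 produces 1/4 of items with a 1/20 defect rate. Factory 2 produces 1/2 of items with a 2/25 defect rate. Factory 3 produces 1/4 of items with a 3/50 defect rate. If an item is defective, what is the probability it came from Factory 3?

Using Bayes' theorem:
P(F1) = 1/4, P(D|F1) = 1/20
P(F2) = 1/2, P(D|F2) = 2/25
P(F3) = 1/4, P(D|F3) = 3/50
P(D) = P(D|F1)P(F1) + P(D|F2)P(F2) + P(D|F3)P(F3)
     = \frac{27}{400}
P(F3|D) = P(D|F3)P(F3) / P(D)
= \frac{2}{9}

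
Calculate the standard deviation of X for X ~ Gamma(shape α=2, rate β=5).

For X ~ Gamma(shape α=2, rate β=5):
Var(X) = \frac{2}{25}
SD(X) = √(Var(X)) = √(\frac{2}{25}) = \frac{\sqrt{2}}{5}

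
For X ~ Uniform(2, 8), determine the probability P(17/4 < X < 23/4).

P(17/4 < X < 23/4) = ∫_{17/4}^{23/4} f(x) dx
where f(x) = \frac{1}{6}
= \frac{1}{4}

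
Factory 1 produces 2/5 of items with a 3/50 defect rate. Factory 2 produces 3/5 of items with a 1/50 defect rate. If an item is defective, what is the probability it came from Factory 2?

Using Bayes' theorem:
P(F1) = 2/5, P(D|F1) = 3/50
P(F2) = 3/5, P(D|F2) = 1/50
P(D) = P(D|F1)P(F1) + P(D|F2)P(F2)
     = \frac{9}{250}
P(F2|D) = P(D|F2)P(F2) / P(D)
= \frac{1}{3}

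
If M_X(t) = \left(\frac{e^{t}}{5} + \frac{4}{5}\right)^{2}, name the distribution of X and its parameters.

The MGF M(t) = \left(\frac{e^{t}}{5} + \frac{4}{5}\right)^{2} is the standard form for the Binomial distribution.
Comparing with the known MGF formula identifies: Binomial(n=2, p=1/5)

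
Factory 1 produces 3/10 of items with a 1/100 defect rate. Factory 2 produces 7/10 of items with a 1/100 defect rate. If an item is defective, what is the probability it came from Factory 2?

Using Bayes' theorem:
P(F1) = 3/10, P(D|F1) = 1/100
P(F2) = 7/10, P(D|F2) = 1/100
P(D) = P(D|F1)P(F1) + P(D|F2)P(F2)
     = \frac{1}{100}
P(F2|D) = P(D|F2)P(F2) / P(D)
= \frac{7}{10}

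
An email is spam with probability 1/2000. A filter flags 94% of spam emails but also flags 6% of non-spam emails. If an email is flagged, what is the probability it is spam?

Let D = the rare event, + = positive/flagged.
P(D) = 1/2000
P(+|D) = 94/100 = 47/50
P(+|D') = 6/100 = 3/50
P(+) = P(+|D)P(D) + P(+|D')P(D')
     = \frac{47}{50} × \frac{1}{2000} + \frac{3}{50} × \frac{1999}{2000}
     = \frac{1511}{25000}
P(D|+) = P(+|D)P(D)/P(+) = \frac{47}{6044}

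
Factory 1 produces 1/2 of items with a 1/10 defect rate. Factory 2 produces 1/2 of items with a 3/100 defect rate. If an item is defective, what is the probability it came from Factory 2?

Using Bayes' theorem:
P(F1) = 1/2, P(D|F1) = 1/10
P(F2) = 1/2, P(D|F2) = 3/100
P(D) = P(D|F1)P(F1) + P(D|F2)P(F2)
     = \frac{13}{200}
P(F2|D) = P(D|F2)P(F2) / P(D)
= \frac{3}{13}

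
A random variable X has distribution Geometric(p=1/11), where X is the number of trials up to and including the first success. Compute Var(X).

For X ~ Geometric(p=1/11), where X is the number of trials up to and including the first success:
Var(X) = 110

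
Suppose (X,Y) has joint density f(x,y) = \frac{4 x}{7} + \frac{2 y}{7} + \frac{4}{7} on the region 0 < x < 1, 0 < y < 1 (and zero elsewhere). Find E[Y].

E[Y] = ∫_0^1 ∫_0^1 y × f(x,y) dx dy
= \frac{11}{21}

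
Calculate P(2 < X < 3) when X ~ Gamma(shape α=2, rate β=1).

P(2 < X < 3) = ∫_{2}^{3} f(x) dx
where f(x) = x e^{- x}
= \frac{-4 + 3 e}{e^{3}}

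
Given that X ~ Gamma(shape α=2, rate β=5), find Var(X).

For X ~ Gamma(shape α=2, rate β=5):
Var(X) = \frac{2}{25}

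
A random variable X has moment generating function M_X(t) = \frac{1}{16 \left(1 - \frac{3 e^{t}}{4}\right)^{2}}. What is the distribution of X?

The MGF M(t) = \frac{1}{16 \left(1 - \frac{3 e^{t}}{4}\right)^{2}} is the standard form for the NegativeBinomial distribution.
Comparing with the known MGF formula identifies: NegBin(r=2, p=1/4), X = failures before r-th success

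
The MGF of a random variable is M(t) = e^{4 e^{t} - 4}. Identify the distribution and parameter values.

The MGF M(t) = e^{4 e^{t} - 4} is the standard form for the Poisson distribution.
Comparing with the known MGF formula identifies: Poisson(λ=4)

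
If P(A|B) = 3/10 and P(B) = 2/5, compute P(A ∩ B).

By definition, P(A|B) = P(A ∩ B) / P(B)
So P(A ∩ B) = P(A|B) × P(B)
= 3/10 × 2/5
= 3/25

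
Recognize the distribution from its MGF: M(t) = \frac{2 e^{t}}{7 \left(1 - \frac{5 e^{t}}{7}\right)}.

The MGF M(t) = \frac{2 e^{t}}{7 \left(1 - \frac{5 e^{t}}{7}\right)} is the standard form for the Geometric distribution.
Comparing with the known MGF formula identifies: Geometric(p=2/7), X = trial number of first success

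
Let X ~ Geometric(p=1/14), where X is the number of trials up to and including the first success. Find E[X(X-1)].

E[X(X-1)] = E[X² - X] = E[X²] - E[X]
E[X] = 14
E[X²] = Var(X) + (E[X])² = 182 + (14)² = 378
E[X(X-1)] = 378 - 14 = 364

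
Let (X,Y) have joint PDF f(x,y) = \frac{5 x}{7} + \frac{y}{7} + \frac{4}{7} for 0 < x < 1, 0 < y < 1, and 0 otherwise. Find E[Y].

E[Y] = ∫_0^1 ∫_0^1 y × f(x,y) dx dy
= \frac{43}{84}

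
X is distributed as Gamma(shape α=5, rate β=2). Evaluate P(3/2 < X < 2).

P(3/2 < X < 2) = ∫_{3/2}^{2} f(x) dx
where f(x) = \frac{4 x^{4} e^{- 2 x}}{3}
= \frac{-824 + 393 e}{24 e^{4}}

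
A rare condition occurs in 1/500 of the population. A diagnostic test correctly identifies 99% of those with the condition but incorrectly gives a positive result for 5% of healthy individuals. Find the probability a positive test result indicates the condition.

Let D = the rare event, + = positive/flagged.
P(D) = 1/500
P(+|D) = 99/100
P(+|D') = 5/100 = 1/20
P(+) = P(+|D)P(D) + P(+|D')P(D')
     = \frac{99}{100} × \frac{1}{500} + \frac{1}{20} × \frac{499}{500}
     = \frac{1297}{25000}
P(D|+) = P(+|D)P(D)/P(+) = \frac{99}{2594}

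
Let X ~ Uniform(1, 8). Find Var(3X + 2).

For X ~ Uniform(1, 8):
Var(X) = \frac{49}{12}
Var(3X + 2) = (3)² × Var(X) = 9 × \frac{49}{12} = \frac{147}{4}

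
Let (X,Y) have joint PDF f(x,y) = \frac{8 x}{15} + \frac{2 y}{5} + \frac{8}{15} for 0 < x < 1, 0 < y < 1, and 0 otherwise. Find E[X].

E[X] = ∫_0^1 ∫_0^1 x × f(x,y) dy dx
= ∫_0^1 ∫_0^1 x × (\frac{8 x}{15} + \frac{2 y}{5} + \frac{8}{15}) dy dx
= \frac{49}{90}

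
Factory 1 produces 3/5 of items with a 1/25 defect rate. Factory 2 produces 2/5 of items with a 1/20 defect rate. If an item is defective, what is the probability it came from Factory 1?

Using Bayes' theorem:
P(F1) = 3/5, P(D|F1) = 1/25
P(F2) = 2/5, P(D|F2) = 1/20
P(D) = P(D|F1)P(F1) + P(D|F2)P(F2)
     = \frac{11}{250}
P(F1|D) = P(D|F1)P(F1) / P(D)
= \frac{6}{11}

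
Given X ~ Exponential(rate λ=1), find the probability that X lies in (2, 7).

P(2 < X < 7) = ∫_{2}^{7} f(x) dx
where f(x) = e^{- x}
= - \frac{1 - e^{5}}{e^{7}}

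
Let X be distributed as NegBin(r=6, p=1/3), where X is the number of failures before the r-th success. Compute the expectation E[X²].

Using the identity E[X²] = Var(X) + (E[X])²:
E[X] = 12
Var(X) = 36
E[X²] = 36 + (12)²
= 180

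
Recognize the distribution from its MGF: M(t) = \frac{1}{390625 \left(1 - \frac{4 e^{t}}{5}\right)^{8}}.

The MGF M(t) = \frac{1}{390625 \left(1 - \frac{4 e^{t}}{5}\right)^{8}} is the standard form for the NegativeBinomial distribution.
Comparing with the known MGF formula identifies: NegBin(r=8, p=1/5), X = failures before r-th success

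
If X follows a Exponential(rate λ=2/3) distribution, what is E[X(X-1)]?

E[X(X-1)] = E[X² - X] = E[X²] - E[X]
E[X] = \frac{3}{2}
E[X²] = Var(X) + (E[X])² = \frac{9}{4} + (\frac{3}{2})² = \frac{9}{2}
E[X(X-1)] = \frac{9}{2} - \frac{3}{2} = 3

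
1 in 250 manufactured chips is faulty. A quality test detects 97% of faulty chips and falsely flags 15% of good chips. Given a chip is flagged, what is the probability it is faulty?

Let D = the rare event, + = positive/flagged.
P(D) = 1/250
P(+|D) = 97/100
P(+|D') = 15/100 = 3/20
P(+) = P(+|D)P(D) + P(+|D')P(D')
     = \frac{97}{100} × \frac{1}{250} + \frac{3}{20} × \frac{249}{250}
     = \frac{479}{3125}
P(D|+) = P(+|D)P(D)/P(+) = \frac{97}{3832}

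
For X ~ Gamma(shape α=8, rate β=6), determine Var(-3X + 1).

For X ~ Gamma(shape α=8, rate β=6):
Var(X) = \frac{2}{9}
Var(-3X + 1) = (-3)² × Var(X) = 9 × \frac{2}{9} = 2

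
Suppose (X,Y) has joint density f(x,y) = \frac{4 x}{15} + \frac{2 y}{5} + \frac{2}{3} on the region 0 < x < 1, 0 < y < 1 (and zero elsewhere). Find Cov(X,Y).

E[XY] = ∫∫ xy × f(x,y) dx dy = \frac{5}{18}
E[X] = \frac{47}{90}
E[Y] = \frac{8}{15}
Cov(X,Y) = E[XY] - E[X]E[Y] = - \frac{1}{1350}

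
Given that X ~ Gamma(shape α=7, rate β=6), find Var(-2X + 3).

For X ~ Gamma(shape α=7, rate β=6):
Var(X) = \frac{7}{36}
Var(-2X + 3) = (-2)² × Var(X) = 4 × \frac{7}{36} = \frac{7}{9}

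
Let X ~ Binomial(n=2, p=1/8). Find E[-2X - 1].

For X ~ Binomial(n=2, p=1/8):
E[X] = \frac{1}{4}
E[-2X - 1] = -2 × E[X] - 1 = - \frac{3}{2}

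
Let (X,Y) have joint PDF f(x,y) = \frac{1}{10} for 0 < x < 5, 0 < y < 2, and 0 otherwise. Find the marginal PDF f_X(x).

f_X(x) = ∫_0^2 f(x,y) dy
= ∫_0^2 \frac{1}{10} dy
= \frac{1}{5} for 0 < x < 5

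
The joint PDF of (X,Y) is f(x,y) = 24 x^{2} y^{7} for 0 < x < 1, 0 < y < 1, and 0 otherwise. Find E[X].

E[X] = ∫_0^1 ∫_0^1 x × f(x,y) dy dx
= ∫_0^1 ∫_0^1 x × (24 x^{2} y^{7}) dy dx
= \frac{3}{4}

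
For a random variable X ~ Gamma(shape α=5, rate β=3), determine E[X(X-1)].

E[X(X-1)] = E[X² - X] = E[X²] - E[X]
E[X] = \frac{5}{3}
E[X²] = Var(X) + (E[X])² = \frac{5}{9} + (\frac{5}{3})² = \frac{10}{3}
E[X(X-1)] = \frac{10}{3} - \frac{5}{3} = \frac{5}{3}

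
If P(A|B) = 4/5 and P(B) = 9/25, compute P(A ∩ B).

By definition, P(A|B) = P(A ∩ B) / P(B)
So P(A ∩ B) = P(A|B) × P(B)
= 4/5 × 9/25
= 36/125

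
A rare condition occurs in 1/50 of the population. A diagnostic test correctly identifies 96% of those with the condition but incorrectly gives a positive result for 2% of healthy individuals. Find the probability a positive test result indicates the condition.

Let D = the rare event, + = positive/flagged.
P(D) = 1/50
P(+|D) = 96/100 = 24/25
P(+|D') = 2/100 = 1/50
P(+) = P(+|D)P(D) + P(+|D')P(D')
     = \frac{24}{25} × \frac{1}{50} + \frac{1}{50} × \frac{49}{50}
     = \frac{97}{2500}
P(D|+) = P(+|D)P(D)/P(+) = \frac{48}{97}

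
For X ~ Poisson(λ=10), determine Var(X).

For X ~ Poisson(λ=10):
Var(X) = 10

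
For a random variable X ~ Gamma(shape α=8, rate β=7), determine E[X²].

Using the identity E[X²] = Var(X) + (E[X])²:
E[X] = \frac{8}{7}
Var(X) = \frac{8}{49}
E[X²] = \frac{8}{49} + (\frac{8}{7})²
= \frac{72}{49}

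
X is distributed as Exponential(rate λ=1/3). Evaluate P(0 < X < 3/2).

P(0 < X < 3/2) = ∫_{0}^{3/2} f(x) dx
where f(x) = \frac{e^{- \frac{x}{3}}}{3}
= 1 - e^{- \frac{1}{2}}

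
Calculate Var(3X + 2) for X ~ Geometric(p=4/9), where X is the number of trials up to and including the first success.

For X ~ Geometric(p=4/9), where X is the number of trials up to and including the first success:
Var(X) = \frac{45}{16}
Var(3X + 2) = (3)² × Var(X) = 9 × \frac{45}{16} = \frac{405}{16}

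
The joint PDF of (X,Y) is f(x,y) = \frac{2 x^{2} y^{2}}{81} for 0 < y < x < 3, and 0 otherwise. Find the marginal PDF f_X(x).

f_X(x) = ∫_0^x \frac{2 x^{2} y^{2}}{81} dy = \frac{2 x^{5}}{243}
for 0 < x < 3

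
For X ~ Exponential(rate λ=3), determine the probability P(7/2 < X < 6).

P(7/2 < X < 6) = ∫_{7/2}^{6} f(x) dx
where f(x) = 3 e^{- 3 x}
= - \frac{1}{e^{18}} + e^{- \frac{21}{2}}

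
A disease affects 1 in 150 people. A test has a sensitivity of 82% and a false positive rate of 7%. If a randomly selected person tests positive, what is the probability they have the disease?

Let D = the rare event, + = positive/flagged.
P(D) = 1/150
P(+|D) = 82/100 = 41/50
P(+|D') = 7/100
P(+) = P(+|D)P(D) + P(+|D')P(D')
     = \frac{41}{50} × \frac{1}{150} + \frac{7}{100} × \frac{149}{150}
     = \frac{3}{40}
P(D|+) = P(+|D)P(D)/P(+) = \frac{82}{1125}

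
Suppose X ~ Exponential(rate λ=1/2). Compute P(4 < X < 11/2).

P(4 < X < 11/2) = ∫_{4}^{11/2} f(x) dx
where f(x) = \frac{e^{- \frac{x}{2}}}{2}
= - \frac{1}{e^{\frac{11}{4}}} + e^{-2}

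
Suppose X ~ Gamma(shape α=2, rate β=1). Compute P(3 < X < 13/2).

P(3 < X < 13/2) = ∫_{3}^{13/2} f(x) dx
where f(x) = x e^{- x}
= - \frac{15}{2 e^{\frac{13}{2}}} + \frac{4}{e^{3}}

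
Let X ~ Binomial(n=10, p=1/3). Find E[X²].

Using the identity E[X²] = Var(X) + (E[X])²:
E[X] = \frac{10}{3}
Var(X) = \frac{20}{9}
E[X²] = \frac{20}{9} + (\frac{10}{3})²
= \frac{40}{3}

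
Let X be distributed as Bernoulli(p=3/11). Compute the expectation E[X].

For X ~ Bernoulli(p=3/11), the expected value is:
E[X] = \frac{3}{11}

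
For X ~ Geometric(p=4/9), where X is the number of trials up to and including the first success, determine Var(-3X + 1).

For X ~ Geometric(p=4/9), where X is the number of trials up to and including the first success:
Var(X) = \frac{45}{16}
Var(-3X + 1) = (-3)² × Var(X) = 9 × \frac{45}{16} = \frac{405}{16}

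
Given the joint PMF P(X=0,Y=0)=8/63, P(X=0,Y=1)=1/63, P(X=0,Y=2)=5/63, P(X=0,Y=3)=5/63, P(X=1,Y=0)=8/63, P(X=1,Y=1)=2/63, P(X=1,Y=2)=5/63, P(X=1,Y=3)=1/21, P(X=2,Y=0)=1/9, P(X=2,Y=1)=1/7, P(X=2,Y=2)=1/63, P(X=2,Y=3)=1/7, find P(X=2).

P(X=2) = P(X=2,Y=0) + P(X=2,Y=1) + P(X=2,Y=2) + P(X=2,Y=3)
= 1/9 + 1/7 + 1/63 + 1/7
= 26/63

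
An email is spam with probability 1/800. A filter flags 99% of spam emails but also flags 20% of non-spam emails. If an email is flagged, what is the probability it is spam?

Let D = the rare event, + = positive/flagged.
P(D) = 1/800
P(+|D) = 99/100
P(+|D') = 20/100 = 1/5
P(+) = P(+|D)P(D) + P(+|D')P(D')
     = \frac{99}{100} × \frac{1}{800} + \frac{1}{5} × \frac{799}{800}
     = \frac{16079}{80000}
P(D|+) = P(+|D)P(D)/P(+) = \frac{99}{16079}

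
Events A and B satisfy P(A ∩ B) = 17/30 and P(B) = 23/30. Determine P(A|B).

P(A|B) = P(A ∩ B) / P(B)
= (17/30) / (23/30)
= 17/23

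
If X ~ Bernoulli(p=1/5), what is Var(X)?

For X ~ Bernoulli(p=1/5):
Var(X) = \frac{4}{25}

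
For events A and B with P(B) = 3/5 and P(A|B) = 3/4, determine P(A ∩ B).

By definition, P(A|B) = P(A ∩ B) / P(B)
So P(A ∩ B) = P(A|B) × P(B)
= 3/4 × 3/5
= 9/20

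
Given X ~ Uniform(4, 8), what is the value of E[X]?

For X ~ Uniform(4, 8), the expected value is:
E[X] = 6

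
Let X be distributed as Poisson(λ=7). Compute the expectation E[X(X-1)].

E[X(X-1)] = E[X² - X] = E[X²] - E[X]
E[X] = 7
E[X²] = Var(X) + (E[X])² = 7 + (7)² = 56
E[X(X-1)] = 56 - 7 = 49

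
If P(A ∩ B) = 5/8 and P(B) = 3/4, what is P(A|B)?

P(A|B) = P(A ∩ B) / P(B)
= (5/8) / (3/4)
= 5/6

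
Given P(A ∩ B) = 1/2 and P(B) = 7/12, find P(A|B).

P(A|B) = P(A ∩ B) / P(B)
= (1/2) / (7/12)
= 6/7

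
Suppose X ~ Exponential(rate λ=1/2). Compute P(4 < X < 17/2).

P(4 < X < 17/2) = ∫_{4}^{17/2} f(x) dx
where f(x) = \frac{e^{- \frac{x}{2}}}{2}
= - \frac{1}{e^{\frac{17}{4}}} + e^{-2}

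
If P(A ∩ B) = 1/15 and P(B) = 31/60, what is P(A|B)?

P(A|B) = P(A ∩ B) / P(B)
= (1/15) / (31/60)
= 4/31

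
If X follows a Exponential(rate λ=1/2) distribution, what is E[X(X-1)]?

E[X(X-1)] = E[X² - X] = E[X²] - E[X]
E[X] = 2
E[X²] = Var(X) + (E[X])² = 4 + (2)² = 8
E[X(X-1)] = 8 - 2 = 6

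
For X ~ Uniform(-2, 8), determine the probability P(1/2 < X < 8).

P(1/2 < X < 8) = ∫_{1/2}^{8} f(x) dx
where f(x) = \frac{1}{10}
= \frac{3}{4}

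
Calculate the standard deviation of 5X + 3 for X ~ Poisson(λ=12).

For X ~ Poisson(λ=12):
Var(X) = 12
SD(X) = √(Var(X)) = √(12) = 2 \sqrt{3}
SD(5X + 3) = |5| × SD(X) = 5 × 2 \sqrt{3} = 10 \sqrt{3}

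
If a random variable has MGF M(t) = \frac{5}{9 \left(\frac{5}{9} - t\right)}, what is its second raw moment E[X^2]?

To find E[X^2], compute M^(2)(0):
M^(1)(t) = \frac{5}{9 \left(\frac{5}{9} - t\right)^{2}}
M^(2)(t) = \frac{10}{9 \left(\frac{5}{9} - t\right)^{3}}
M^(2)(0) = \frac{162}{25}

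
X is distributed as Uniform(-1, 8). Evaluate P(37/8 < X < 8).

P(37/8 < X < 8) = ∫_{37/8}^{8} f(x) dx
where f(x) = \frac{1}{9}
= \frac{3}{8}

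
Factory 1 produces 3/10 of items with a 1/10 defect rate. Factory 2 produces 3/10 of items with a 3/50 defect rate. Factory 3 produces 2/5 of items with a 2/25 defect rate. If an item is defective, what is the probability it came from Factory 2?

Using Bayes' theorem:
P(F1) = 3/10, P(D|F1) = 1/10
P(F2) = 3/10, P(D|F2) = 3/50
P(F3) = 2/5, P(D|F3) = 2/25
P(D) = P(D|F1)P(F1) + P(D|F2)P(F2) + P(D|F3)P(F3)
     = \frac{2}{25}
P(F2|D) = P(D|F2)P(F2) / P(D)
= \frac{9}{40}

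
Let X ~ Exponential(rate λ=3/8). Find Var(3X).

For X ~ Exponential(rate λ=3/8):
Var(X) = \frac{64}{9}
Var(3X) = (3)² × Var(X) = 9 × \frac{64}{9} = 64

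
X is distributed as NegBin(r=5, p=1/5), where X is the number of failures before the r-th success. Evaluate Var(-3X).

For X ~ NegBin(r=5, p=1/5), where X is the number of failures before the r-th success:
Var(X) = 100
Var(-3X) = (-3)² × Var(X) = 9 × 100 = 900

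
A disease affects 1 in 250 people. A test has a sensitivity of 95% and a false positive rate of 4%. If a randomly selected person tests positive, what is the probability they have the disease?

Let D = the rare event, + = positive/flagged.
P(D) = 1/250
P(+|D) = 95/100 = 19/20
P(+|D') = 4/100 = 1/25
P(+) = P(+|D)P(D) + P(+|D')P(D')
     = \frac{19}{20} × \frac{1}{250} + \frac{1}{25} × \frac{249}{250}
     = \frac{1091}{25000}
P(D|+) = P(+|D)P(D)/P(+) = \frac{95}{1091}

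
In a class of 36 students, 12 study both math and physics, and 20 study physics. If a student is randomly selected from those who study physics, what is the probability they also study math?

P(A ∩ B) = 12/36 = 1/3
P(B) = 20/36 = 5/9
P(A|B) = P(A ∩ B) / P(B) = (1/3) / (5/9) = 3/5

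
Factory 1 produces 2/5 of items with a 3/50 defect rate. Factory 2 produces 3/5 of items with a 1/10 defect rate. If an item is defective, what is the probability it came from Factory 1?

Using Bayes' theorem:
P(F1) = 2/5, P(D|F1) = 3/50
P(F2) = 3/5, P(D|F2) = 1/10
P(D) = P(D|F1)P(F1) + P(D|F2)P(F2)
     = \frac{21}{250}
P(F1|D) = P(D|F1)P(F1) / P(D)
= \frac{2}{7}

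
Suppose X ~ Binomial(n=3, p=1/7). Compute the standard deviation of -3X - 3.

For X ~ Binomial(n=3, p=1/7):
Var(X) = \frac{18}{49}
SD(X) = √(Var(X)) = √(\frac{18}{49}) = \frac{3 \sqrt{2}}{7}
SD(-3X - 3) = |-3| × SD(X) = 3 × \frac{3 \sqrt{2}}{7} = \frac{9 \sqrt{2}}{7}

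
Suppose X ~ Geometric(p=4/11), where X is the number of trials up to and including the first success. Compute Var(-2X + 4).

For X ~ Geometric(p=4/11), where X is the number of trials up to and including the first success:
Var(X) = \frac{77}{16}
Var(-2X + 4) = (-2)² × Var(X) = 4 × \frac{77}{16} = \frac{77}{4}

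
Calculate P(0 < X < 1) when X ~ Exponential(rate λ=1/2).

P(0 < X < 1) = ∫_{0}^{1} f(x) dx
where f(x) = \frac{e^{- \frac{x}{2}}}{2}
= 1 - e^{- \frac{1}{2}}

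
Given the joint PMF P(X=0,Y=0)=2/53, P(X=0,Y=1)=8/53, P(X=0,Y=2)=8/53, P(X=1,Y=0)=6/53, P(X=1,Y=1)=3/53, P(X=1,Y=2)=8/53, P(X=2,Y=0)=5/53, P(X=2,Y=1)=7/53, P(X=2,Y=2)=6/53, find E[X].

First find marginal of X:
P(X=0) = 18/53
P(X=1) = 17/53
P(X=2) = 18/53
E[X] = 0 × 18/53 + 1 × 17/53 + 2 × 18/53 = 1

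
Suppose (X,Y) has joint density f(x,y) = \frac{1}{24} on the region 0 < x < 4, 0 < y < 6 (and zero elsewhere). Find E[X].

f_X(x) = ∫_0^6 \frac{1}{24} dy = \frac{1}{4}
E[X] = ∫_0^4 x × (\frac{1}{4}) dx = 2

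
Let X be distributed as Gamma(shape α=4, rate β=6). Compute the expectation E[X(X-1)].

E[X(X-1)] = E[X² - X] = E[X²] - E[X]
E[X] = \frac{2}{3}
E[X²] = Var(X) + (E[X])² = \frac{1}{9} + (\frac{2}{3})² = \frac{5}{9}
E[X(X-1)] = \frac{5}{9} - \frac{2}{3} = - \frac{1}{9}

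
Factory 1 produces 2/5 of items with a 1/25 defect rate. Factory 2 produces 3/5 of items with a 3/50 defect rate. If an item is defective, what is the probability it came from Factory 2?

Using Bayes' theorem:
P(F1) = 2/5, P(D|F1) = 1/25
P(F2) = 3/5, P(D|F2) = 3/50
P(D) = P(D|F1)P(F1) + P(D|F2)P(F2)
     = \frac{13}{250}
P(F2|D) = P(D|F2)P(F2) / P(D)
= \frac{9}{13}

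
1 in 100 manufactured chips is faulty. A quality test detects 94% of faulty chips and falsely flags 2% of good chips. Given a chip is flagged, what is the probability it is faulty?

Let D = the rare event, + = positive/flagged.
P(D) = 1/100
P(+|D) = 94/100 = 47/50
P(+|D') = 2/100 = 1/50
P(+) = P(+|D)P(D) + P(+|D')P(D')
     = \frac{47}{50} × \frac{1}{100} + \frac{1}{50} × \frac{99}{100}
     = \frac{73}{2500}
P(D|+) = P(+|D)P(D)/P(+) = \frac{47}{146}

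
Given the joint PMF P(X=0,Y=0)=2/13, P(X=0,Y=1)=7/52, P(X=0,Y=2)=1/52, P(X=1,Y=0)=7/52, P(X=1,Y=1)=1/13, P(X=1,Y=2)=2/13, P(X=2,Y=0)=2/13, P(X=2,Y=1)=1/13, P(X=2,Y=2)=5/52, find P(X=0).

P(X=0) = P(X=0,Y=0) + P(X=0,Y=1) + P(X=0,Y=2)
= 2/13 + 7/52 + 1/52
= 4/13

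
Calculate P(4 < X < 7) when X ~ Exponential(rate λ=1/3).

P(4 < X < 7) = ∫_{4}^{7} f(x) dx
where f(x) = \frac{e^{- \frac{x}{3}}}{3}
= - \frac{1 - e}{e^{\frac{7}{3}}}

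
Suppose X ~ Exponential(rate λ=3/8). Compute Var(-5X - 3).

For X ~ Exponential(rate λ=3/8):
Var(X) = \frac{64}{9}
Var(-5X - 3) = (-5)² × Var(X) = 25 × \frac{64}{9} = \frac{1600}{9}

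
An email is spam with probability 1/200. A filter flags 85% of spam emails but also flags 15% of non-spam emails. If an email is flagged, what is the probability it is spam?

Let D = the rare event, + = positive/flagged.
P(D) = 1/200
P(+|D) = 85/100 = 17/20
P(+|D') = 15/100 = 3/20
P(+) = P(+|D)P(D) + P(+|D')P(D')
     = \frac{17}{20} × \frac{1}{200} + \frac{3}{20} × \frac{199}{200}
     = \frac{307}{2000}
P(D|+) = P(+|D)P(D)/P(+) = \frac{17}{614}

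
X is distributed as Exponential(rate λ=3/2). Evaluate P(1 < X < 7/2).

P(1 < X < 7/2) = ∫_{1}^{7/2} f(x) dx
where f(x) = \frac{3 e^{- \frac{3 x}{2}}}{2}
= - \frac{1}{e^{\frac{21}{4}}} + e^{- \frac{3}{2}}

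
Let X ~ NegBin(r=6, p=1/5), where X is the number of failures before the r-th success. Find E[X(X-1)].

E[X(X-1)] = E[X² - X] = E[X²] - E[X]
E[X] = 24
E[X²] = Var(X) + (E[X])² = 120 + (24)² = 696
E[X(X-1)] = 696 - 24 = 672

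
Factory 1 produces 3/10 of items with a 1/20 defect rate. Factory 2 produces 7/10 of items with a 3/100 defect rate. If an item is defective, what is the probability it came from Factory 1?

Using Bayes' theorem:
P(F1) = 3/10, P(D|F1) = 1/20
P(F2) = 7/10, P(D|F2) = 3/100
P(D) = P(D|F1)P(F1) + P(D|F2)P(F2)
     = \frac{9}{250}
P(F1|D) = P(D|F1)P(F1) / P(D)
= \frac{5}{12}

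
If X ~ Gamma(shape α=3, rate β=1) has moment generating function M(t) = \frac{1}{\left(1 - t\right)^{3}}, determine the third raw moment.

To find E[X^3], compute M^(3)(0):
M^(1)(t) = \frac{3}{\left(1 - t\right)^{4}}
M^(2)(t) = \frac{12}{\left(1 - t\right)^{5}}
M^(3)(t) = \frac{60}{\left(1 - t\right)^{6}}
M^(3)(0) = 60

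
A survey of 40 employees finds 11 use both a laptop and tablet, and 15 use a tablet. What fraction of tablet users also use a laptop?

P(A ∩ B) = 11/40
P(B) = 15/40 = 3/8
P(A|B) = P(A ∩ B) / P(B) = (11/40) / (3/8) = 11/15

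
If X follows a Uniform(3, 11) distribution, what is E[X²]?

Using the identity E[X²] = Var(X) + (E[X])²:
E[X] = 7
Var(X) = \frac{16}{3}
E[X²] = \frac{16}{3} + (7)²
= \frac{163}{3}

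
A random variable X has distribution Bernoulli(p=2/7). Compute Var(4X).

For X ~ Bernoulli(p=2/7):
Var(X) = \frac{10}{49}
Var(4X) = (4)² × Var(X) = 16 × \frac{10}{49} = \frac{160}{49}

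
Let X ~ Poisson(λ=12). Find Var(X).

For X ~ Poisson(λ=12):
Var(X) = 12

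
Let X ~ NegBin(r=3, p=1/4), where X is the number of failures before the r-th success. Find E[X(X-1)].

E[X(X-1)] = E[X² - X] = E[X²] - E[X]
E[X] = 9
E[X²] = Var(X) + (E[X])² = 36 + (9)² = 117
E[X(X-1)] = 117 - 9 = 108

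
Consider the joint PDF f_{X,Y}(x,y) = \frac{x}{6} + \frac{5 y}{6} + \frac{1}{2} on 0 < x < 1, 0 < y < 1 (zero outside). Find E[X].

E[X] = ∫_0^1 ∫_0^1 x × f(x,y) dy dx
= ∫_0^1 ∫_0^1 x × (\frac{x}{6} + \frac{5 y}{6} + \frac{1}{2}) dy dx
= \frac{37}{72}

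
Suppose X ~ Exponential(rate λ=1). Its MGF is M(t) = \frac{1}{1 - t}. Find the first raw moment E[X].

To find E[X], compute M^(1)(0):
M^(1)(t) = \frac{1}{\left(1 - t\right)^{2}}
M^(1)(0) = 1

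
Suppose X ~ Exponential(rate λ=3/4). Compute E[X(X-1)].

E[X(X-1)] = E[X² - X] = E[X²] - E[X]
E[X] = \frac{4}{3}
E[X²] = Var(X) + (E[X])² = \frac{16}{9} + (\frac{4}{3})² = \frac{32}{9}
E[X(X-1)] = \frac{32}{9} - \frac{4}{3} = \frac{20}{9}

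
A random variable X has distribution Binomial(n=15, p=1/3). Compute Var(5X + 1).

For X ~ Binomial(n=15, p=1/3):
Var(X) = \frac{10}{3}
Var(5X + 1) = (5)² × Var(X) = 25 × \frac{10}{3} = \frac{250}{3}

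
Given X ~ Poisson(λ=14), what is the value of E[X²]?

Using the identity E[X²] = Var(X) + (E[X])²:
E[X] = 14
Var(X) = 14
E[X²] = 14 + (14)²
= 210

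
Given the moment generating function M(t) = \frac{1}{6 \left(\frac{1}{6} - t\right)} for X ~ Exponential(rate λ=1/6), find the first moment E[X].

To find E[X], compute M^(1)(0):
M^(1)(t) = \frac{1}{6 \left(\frac{1}{6} - t\right)^{2}}
M^(1)(0) = 6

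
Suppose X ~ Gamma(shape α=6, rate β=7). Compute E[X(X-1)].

E[X(X-1)] = E[X² - X] = E[X²] - E[X]
E[X] = \frac{6}{7}
E[X²] = Var(X) + (E[X])² = \frac{6}{49} + (\frac{6}{7})² = \frac{6}{7}
E[X(X-1)] = \frac{6}{7} - \frac{6}{7} = 0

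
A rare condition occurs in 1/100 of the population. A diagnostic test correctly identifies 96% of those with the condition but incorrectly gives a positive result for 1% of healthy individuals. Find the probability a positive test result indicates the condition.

Let D = the rare event, + = positive/flagged.
P(D) = 1/100
P(+|D) = 96/100 = 24/25
P(+|D') = 1/100
P(+) = P(+|D)P(D) + P(+|D')P(D')
     = \frac{24}{25} × \frac{1}{100} + \frac{1}{100} × \frac{99}{100}
     = \frac{39}{2000}
P(D|+) = P(+|D)P(D)/P(+) = \frac{32}{65}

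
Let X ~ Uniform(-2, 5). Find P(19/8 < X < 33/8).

P(19/8 < X < 33/8) = ∫_{19/8}^{33/8} f(x) dx
where f(x) = \frac{1}{7}
= \frac{1}{4}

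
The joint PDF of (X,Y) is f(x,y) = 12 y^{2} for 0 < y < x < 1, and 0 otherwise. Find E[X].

f_X(x) = ∫_0^x 12 y^{2} dy = 4 x^{3}
E[X] = ∫_0^1 x × (4 x^{3}) dx = \frac{4}{5}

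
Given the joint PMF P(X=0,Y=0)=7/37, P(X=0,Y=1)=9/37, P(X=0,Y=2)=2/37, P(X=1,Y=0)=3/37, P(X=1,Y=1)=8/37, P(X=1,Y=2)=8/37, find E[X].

First find marginal of X:
P(X=0) = 18/37
P(X=1) = 19/37
E[X] = 0 × 18/37 + 1 × 19/37 = 19/37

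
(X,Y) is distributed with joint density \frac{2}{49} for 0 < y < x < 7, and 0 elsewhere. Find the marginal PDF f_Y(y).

f_Y(y) = ∫_y^7 \frac{2}{49} dx = \frac{2}{7} - \frac{2 y}{49}
for 0 < y < 7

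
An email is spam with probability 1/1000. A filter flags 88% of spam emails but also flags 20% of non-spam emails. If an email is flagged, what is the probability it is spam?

Let D = the rare event, + = positive/flagged.
P(D) = 1/1000
P(+|D) = 88/100 = 22/25
P(+|D') = 20/100 = 1/5
P(+) = P(+|D)P(D) + P(+|D')P(D')
     = \frac{22}{25} × \frac{1}{1000} + \frac{1}{5} × \frac{999}{1000}
     = \frac{5017}{25000}
P(D|+) = P(+|D)P(D)/P(+) = \frac{22}{5017}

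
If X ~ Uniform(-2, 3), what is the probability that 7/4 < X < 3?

P(7/4 < X < 3) = ∫_{7/4}^{3} f(x) dx
where f(x) = \frac{1}{5}
= \frac{1}{4}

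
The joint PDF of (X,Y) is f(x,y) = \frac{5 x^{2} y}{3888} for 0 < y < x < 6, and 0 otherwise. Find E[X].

f_X(x) = ∫_0^x \frac{5 x^{2} y}{3888} dy = \frac{5 x^{4}}{7776}
E[X] = ∫_0^6 x × (\frac{5 x^{4}}{7776}) dx = 5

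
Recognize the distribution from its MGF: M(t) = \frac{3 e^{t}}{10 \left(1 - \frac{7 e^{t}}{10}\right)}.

The MGF M(t) = \frac{3 e^{t}}{10 \left(1 - \frac{7 e^{t}}{10}\right)} is the standard form for the Geometric distribution.
Comparing with the known MGF formula identifies: Geometric(p=3/10), X = trial number of first success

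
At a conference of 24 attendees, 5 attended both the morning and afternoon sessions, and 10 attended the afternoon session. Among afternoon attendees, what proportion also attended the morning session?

P(A ∩ B) = 5/24
P(B) = 10/24 = 5/12
P(A|B) = P(A ∩ B) / P(B) = (5/24) / (5/12) = 1/2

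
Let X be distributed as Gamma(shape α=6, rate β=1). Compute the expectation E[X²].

Using the identity E[X²] = Var(X) + (E[X])²:
E[X] = 6
Var(X) = 6
E[X²] = 6 + (6)²
= 42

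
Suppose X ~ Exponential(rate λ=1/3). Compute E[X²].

Using the identity E[X²] = Var(X) + (E[X])²:
E[X] = 3
Var(X) = 9
E[X²] = 9 + (3)²
= 18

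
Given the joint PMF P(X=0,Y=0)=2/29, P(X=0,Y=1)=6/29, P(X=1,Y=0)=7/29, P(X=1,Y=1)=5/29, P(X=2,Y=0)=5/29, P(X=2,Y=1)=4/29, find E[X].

First find marginal of X:
P(X=0) = 8/29
P(X=1) = 12/29
P(X=2) = 9/29
E[X] = 0 × 8/29 + 1 × 12/29 + 2 × 9/29 = 30/29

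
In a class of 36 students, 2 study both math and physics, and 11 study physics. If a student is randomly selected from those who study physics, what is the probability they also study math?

P(A ∩ B) = 2/36 = 1/18
P(B) = 11/36
P(A|B) = P(A ∩ B) / P(B) = (1/18) / (11/36) = 2/11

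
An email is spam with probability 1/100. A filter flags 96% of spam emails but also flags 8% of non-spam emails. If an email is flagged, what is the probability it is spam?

Let D = the rare event, + = positive/flagged.
P(D) = 1/100
P(+|D) = 96/100 = 24/25
P(+|D') = 8/100 = 2/25
P(+) = P(+|D)P(D) + P(+|D')P(D')
     = \frac{24}{25} × \frac{1}{100} + \frac{2}{25} × \frac{99}{100}
     = \frac{111}{1250}
P(D|+) = P(+|D)P(D)/P(+) = \frac{4}{37}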